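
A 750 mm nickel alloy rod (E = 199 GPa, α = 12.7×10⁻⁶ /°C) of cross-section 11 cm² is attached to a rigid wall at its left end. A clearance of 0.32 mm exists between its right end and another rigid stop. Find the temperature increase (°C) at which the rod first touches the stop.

Contact occurs when the free expansion equals the gap: αΔT L = 0.32 mm.
So ΔT = g/(αL) = 0.32/(12.7×10⁻⁶ × 750) = 33.6 °C.

ΔT ≈ 33.6 °C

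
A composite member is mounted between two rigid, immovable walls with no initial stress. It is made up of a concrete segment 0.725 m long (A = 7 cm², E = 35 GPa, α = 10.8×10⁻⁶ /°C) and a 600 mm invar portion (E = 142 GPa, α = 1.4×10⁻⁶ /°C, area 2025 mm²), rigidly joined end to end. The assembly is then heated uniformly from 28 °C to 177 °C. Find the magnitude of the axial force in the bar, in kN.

Free thermal expansion of the whole bar: Σ αᵢΔT Lᵢ = 10.8×10⁻⁶×149×725 + 1.4×10⁻⁶×149×600 = 1.292 mm.
The rigid supports impose zero overall length change; the single axial force P common to all segments must satisfy P Σ Lᵢ/(AᵢEᵢ) = δ_free.
Σ Lᵢ/(AᵢEᵢ) = 725/(700×35×10³) + 600/(2025×142×10³) = 3.168×10⁻⁵ mm/N.
Hence P = δ_free / Σ(L/AE) = 1.292/3.168×10⁻⁵ = 40.78 kN (compressive).

P ≈ 40.8 kN (compressive)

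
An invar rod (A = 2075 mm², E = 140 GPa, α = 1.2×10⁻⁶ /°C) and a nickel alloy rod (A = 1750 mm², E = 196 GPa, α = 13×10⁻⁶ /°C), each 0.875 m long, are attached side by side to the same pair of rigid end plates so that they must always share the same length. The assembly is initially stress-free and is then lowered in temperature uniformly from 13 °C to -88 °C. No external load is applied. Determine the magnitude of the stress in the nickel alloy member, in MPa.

Both members must finish at the same length. With the larger α, the nickel alloy tends to over-contract; the plates restrain it, putting the nickel alloy in tension and the invar in compression. With no external load the two internal forces are equal and opposite, magnitude P.
Setting the final lengths equal and cancelling L: (α₁ − α₂)ΔT = P/(A₁E₁) + P/(A₂E₂).
|α₁ − α₂|·ΔT = 11.8×10⁻⁶ × 101 = 0.001192.
1/(A₁E₁) + 1/(A₂E₂) = 1/(2075×140×10³) + 1/(1750×196×10³) = 6.358×10⁻⁹ N⁻¹.
So P = 0.001192 / 6.358×10⁻⁹ = 187.5 kN.
σ_{nickel alloy} = P/A₂ = 187500/1750 = 107.1 MPa, tensile.

σ ≈ 107 MPa (tensile)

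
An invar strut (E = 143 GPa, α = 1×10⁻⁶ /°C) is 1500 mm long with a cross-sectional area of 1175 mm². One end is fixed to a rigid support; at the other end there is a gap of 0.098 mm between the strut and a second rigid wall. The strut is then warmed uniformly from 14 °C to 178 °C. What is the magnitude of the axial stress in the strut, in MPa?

Free thermal elongation = αΔT L = 1×10⁻⁶ × 164 × 1500 = 0.246 mm.
After closing the 0.098 mm clearance, 0.246 − 0.098 = 0.148 mm of expansion remains to be suppressed by the wall.
So σ = E(δ_free − g)/L = 143×10³ × 0.148/1500 = 14.11 MPa.

σ ≈ 14.1 MPa (compressive)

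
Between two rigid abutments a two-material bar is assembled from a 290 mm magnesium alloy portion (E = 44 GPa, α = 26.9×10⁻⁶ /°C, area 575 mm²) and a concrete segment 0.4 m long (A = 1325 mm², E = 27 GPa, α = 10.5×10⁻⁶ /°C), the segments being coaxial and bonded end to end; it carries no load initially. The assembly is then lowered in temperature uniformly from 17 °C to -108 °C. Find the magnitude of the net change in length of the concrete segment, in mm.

|ΔL| ≈ 0.216 mm

With the walls removed the bar would change length by δ_free = Σ αᵢΔT Lᵢ = 26.9×10⁻⁶×125×290 + 10.5×10⁻⁶×125×400 = 1.5 mm.
Since the ends are fixed, an axial force P builds up, equal in every segment, with P · Σ Lᵢ/(AᵢEᵢ) = δ_free.
The series flexibility is Σ Lᵢ/(AᵢEᵢ) = 290/(575×44×10³) + 400/(1325×27×10³) = 2.264×10⁻⁵ mm/N.
P = 1.5 / 2.264×10⁻⁵ = 66250 N = 66.25 kN, tensile.
For the concrete segment, free thermal change = 10.5×10⁻⁶×125×400 = 0.525 mm and elastic change from P = 66250×400/(1325×27×10³) = 0.7407 mm; these oppose, so the net change is 0.216 mm (segment lengthens).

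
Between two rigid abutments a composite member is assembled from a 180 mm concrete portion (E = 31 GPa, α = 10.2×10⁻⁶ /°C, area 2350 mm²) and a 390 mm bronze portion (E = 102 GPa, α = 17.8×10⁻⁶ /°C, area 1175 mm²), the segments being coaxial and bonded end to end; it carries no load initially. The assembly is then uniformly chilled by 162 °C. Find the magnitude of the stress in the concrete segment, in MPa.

If the supports were absent, the total length change would be Σ αᵢΔT Lᵢ = 10.2×10⁻⁶×162×180 + 17.8×10⁻⁶×162×390 = 1.422 mm.
The rigid supports impose zero overall length change; the single axial force P common to all segments must satisfy P Σ Lᵢ/(AᵢEᵢ) = δ_free.
Σ Lᵢ/(AᵢEᵢ) = 180/(2350×31×10³) + 390/(1175×102×10³) = 5.725×10⁻⁶ mm/N.
So P = 1.422 / 5.725×10⁻⁶ = 248.4 kN, tensile.
σ_{concrete} = P / A = 248400 / 2350 = 105.7 MPa.

σ ≈ 106 MPa (tensile)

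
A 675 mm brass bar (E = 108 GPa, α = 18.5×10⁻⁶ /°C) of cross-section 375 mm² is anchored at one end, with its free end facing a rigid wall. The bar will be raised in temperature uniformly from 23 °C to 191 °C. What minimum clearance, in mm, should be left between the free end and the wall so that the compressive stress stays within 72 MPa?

Free expansion if unrestrained: δ_free = αΔT L = 18.5×10⁻⁶ × 168 × 675 = 2.098 mm.
A stress of 72 MPa corresponds to the wall pushing the bar back by σL/E = 72×675/(108×10³) = 0.45 mm.
So the gap has to take up the difference, g_min = δ_free − σL/E = 2.098 − 0.45 = 1.648 mm.

g ≈ 1.65 mm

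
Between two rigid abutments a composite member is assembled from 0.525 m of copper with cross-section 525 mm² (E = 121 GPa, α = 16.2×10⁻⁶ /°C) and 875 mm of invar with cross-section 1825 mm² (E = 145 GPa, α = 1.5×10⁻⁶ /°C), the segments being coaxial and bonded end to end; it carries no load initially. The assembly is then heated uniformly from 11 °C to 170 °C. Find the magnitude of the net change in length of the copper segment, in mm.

|ΔL| ≈ 0.237 mm

Free thermal expansion of the whole bar: Σ αᵢΔT Lᵢ = 16.2×10⁻⁶×159×525 + 1.5×10⁻⁶×159×875 = 1.561 mm.
The walls prevent any net length change, so an axial force P (same in every segment) develops. Compatibility: P · Σ Lᵢ/(AᵢEᵢ) = δ_free.
The series flexibility is Σ Lᵢ/(AᵢEᵢ) = 525/(525×121×10³) + 875/(1825×145×10³) = 1.157×10⁻⁵ mm/N.
Hence P = δ_free / Σ(L/AE) = 1.561/1.157×10⁻⁵ = 134.9 kN (compressive).
For the copper segment, free thermal change = 16.2×10⁻⁶×159×525 = 1.352 mm and elastic change from P = 134900×525/(525×121×10³) = 1.115 mm; these oppose, so the net change is 0.237 mm (segment lengthens).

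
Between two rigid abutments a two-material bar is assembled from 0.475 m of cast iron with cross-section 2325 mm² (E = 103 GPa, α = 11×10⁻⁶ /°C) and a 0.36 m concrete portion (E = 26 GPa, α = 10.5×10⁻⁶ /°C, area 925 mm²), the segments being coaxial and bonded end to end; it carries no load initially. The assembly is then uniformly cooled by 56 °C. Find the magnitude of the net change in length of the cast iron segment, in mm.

If the supports were absent, the total length change would be Σ αᵢΔT Lᵢ = 11×10⁻⁶×56×475 + 10.5×10⁻⁶×56×360 = 0.5043 mm.
The walls prevent any net length change, so an axial force P (same in every segment) develops. Compatibility: P · Σ Lᵢ/(AᵢEᵢ) = δ_free.
The series flexibility is Σ Lᵢ/(AᵢEᵢ) = 475/(2325×103×10³) + 360/(925×26×10³) = 1.695×10⁻⁵ mm/N.
So P = 0.5043 / 1.695×10⁻⁵ = 29.75 kN, tensile.
For the cast iron segment, free thermal change = 11×10⁻⁶×56×475 = 0.2926 mm and elastic change from P = 29750×475/(2325×103×10³) = 0.059 mm; these oppose, so the net change is 0.234 mm (segment shortens).

|ΔL| ≈ 0.234 mm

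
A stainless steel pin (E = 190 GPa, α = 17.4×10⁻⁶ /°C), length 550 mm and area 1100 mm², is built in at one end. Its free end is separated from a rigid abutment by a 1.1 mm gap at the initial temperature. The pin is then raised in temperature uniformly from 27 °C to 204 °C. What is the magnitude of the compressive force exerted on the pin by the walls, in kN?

Unrestrained expansion: δ_free = αΔT L = 17.4×10⁻⁶ × 177 × 550 = 1.694 mm.
After closing the 1.1 mm clearance, 1.694 − 1.1 = 0.5939 mm of expansion remains to be suppressed by the wall.
Compatibility: PL/(AE) = 0.5939 mm, so σ = P/A = E × (0.5939/550) = 205.2 MPa.
P = σA = 205.2 × 1100 = 225.7 kN.

P ≈ 226 kN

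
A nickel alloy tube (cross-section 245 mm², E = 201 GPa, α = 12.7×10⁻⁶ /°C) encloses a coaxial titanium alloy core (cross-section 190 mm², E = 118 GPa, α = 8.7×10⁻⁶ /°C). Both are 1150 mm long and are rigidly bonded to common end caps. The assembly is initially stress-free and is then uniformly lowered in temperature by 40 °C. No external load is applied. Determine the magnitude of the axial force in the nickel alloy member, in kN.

Both members must finish at the same length. With the larger α, the nickel alloy tends to over-contract; the plates restrain it, putting the nickel alloy in tension and the titanium alloy in compression. With no external load the two internal forces are equal and opposite, magnitude P.
Compatibility of the two members (thermal + elastic change equal): (α₁ − α₂)ΔT = P·[1/(A₁E₁) + 1/(A₂E₂)].
|α₁ − α₂|·ΔT = 4×10⁻⁶ × 40 = 0.00016.
1/(A₁E₁) + 1/(A₂E₂) = 1/(245×201×10³) + 1/(190×118×10³) = 6.491×10⁻⁸ N⁻¹.
P = 0.00016 / 6.491×10⁻⁸ = 2465 N = 2.465 kN.

P ≈ 2.46 kN (tensile in the nickel alloy)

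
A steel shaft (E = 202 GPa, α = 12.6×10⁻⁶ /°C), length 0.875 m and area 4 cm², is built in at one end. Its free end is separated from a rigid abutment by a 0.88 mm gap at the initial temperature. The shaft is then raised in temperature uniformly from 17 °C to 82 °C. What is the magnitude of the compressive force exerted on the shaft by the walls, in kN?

Unrestrained expansion: δ_free = αΔT L = 12.6×10⁻⁶ × 65 × 875 = 0.7166 mm.
This is smaller than the 0.88 mm clearance, so the shaft expands freely without reaching the stop — the stress is zero.

P ≈ 0 kN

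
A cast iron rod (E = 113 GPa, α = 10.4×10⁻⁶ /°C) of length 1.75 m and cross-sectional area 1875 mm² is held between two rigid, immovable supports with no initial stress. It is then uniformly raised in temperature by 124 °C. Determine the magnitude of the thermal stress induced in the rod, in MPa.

σ ≈ 146 MPa (compressive)

The supports are rigid, so the total axial strain is zero. The restrained thermal strain is ε = αΔT = 10.4×10⁻⁶ × 124 = 1289.6×10⁻⁶.
Hence σ = E·αΔT = 113×10³ × 1289.6×10⁻⁶ = 145.7 MPa, compressive.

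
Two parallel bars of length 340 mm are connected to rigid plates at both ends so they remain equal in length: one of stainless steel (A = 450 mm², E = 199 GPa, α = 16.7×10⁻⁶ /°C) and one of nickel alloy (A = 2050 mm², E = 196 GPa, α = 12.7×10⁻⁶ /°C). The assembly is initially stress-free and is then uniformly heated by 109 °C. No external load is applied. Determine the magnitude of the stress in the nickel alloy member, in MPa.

Both members must finish at the same length. With the larger α, the stainless steel tends to over-expand; the plates restrain it, putting the stainless steel in compression and the nickel alloy in tension. With no external load the two internal forces are equal and opposite, magnitude P.
Equating the net (thermal + elastic) strains gives |α₁ − α₂|·ΔT = P·[1/(A₁E₁) + 1/(A₂E₂)].
|α₁ − α₂|·ΔT = 4×10⁻⁶ × 109 = 0.000436.
1/(A₁E₁) + 1/(A₂E₂) = 1/(450×199×10³) + 1/(2050×196×10³) = 1.366×10⁻⁸ N⁻¹.
So P = 0.000436 / 1.366×10⁻⁸ = 31.93 kN.
σ_{nickel alloy} = P/A₂ = 31930/2050 = 15.57 MPa, tensile.

σ ≈ 15.6 MPa (tensile)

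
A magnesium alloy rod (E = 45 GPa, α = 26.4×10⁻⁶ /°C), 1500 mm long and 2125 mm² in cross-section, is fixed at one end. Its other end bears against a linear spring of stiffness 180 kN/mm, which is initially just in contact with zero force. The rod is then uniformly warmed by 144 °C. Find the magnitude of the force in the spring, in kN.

P ≈ 268 kN

The unrestrained thermal change is αΔT L = 26.4×10⁻⁶ × 144 × 1500 = 5.702 mm.
Let P be the compressive force at the spring. The rod shortens elastically by PL/(AE) and the spring compresses by P/k; together these equal δ_free.
P [ L/(AE) + 1/k ] = δ_free → P [ 1500/(2125×45×10³) + 1/(180×10³) ] = 5.702.
P = 5.702 / 2.124×10⁻⁵ = 268500 N.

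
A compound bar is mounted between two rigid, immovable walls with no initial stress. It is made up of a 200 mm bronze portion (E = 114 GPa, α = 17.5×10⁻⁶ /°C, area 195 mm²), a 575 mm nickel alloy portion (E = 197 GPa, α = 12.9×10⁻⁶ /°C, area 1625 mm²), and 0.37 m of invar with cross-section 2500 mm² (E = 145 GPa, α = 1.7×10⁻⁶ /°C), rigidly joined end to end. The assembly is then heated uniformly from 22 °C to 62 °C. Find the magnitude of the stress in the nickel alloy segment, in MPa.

If the supports were absent, the total length change would be Σ αᵢΔT Lᵢ = 17.5×10⁻⁶×40×200 + 12.9×10⁻⁶×40×575 + 1.7×10⁻⁶×40×370 = 0.4619 mm.
Since the ends are fixed, an axial force P builds up, equal in every segment, with P · Σ Lᵢ/(AᵢEᵢ) = δ_free.
Σ Lᵢ/(AᵢEᵢ) = 200/(195×114×10³) + 575/(1625×197×10³) + 370/(2500×145×10³) = 1.181×10⁻⁵ mm/N.
So P = 0.4619 / 1.181×10⁻⁵ = 39.1 kN, compressive.
σ_{nickel alloy} = P / A = 39100 / 1625 = 24.06 MPa.

σ ≈ 24.1 MPa (compressive)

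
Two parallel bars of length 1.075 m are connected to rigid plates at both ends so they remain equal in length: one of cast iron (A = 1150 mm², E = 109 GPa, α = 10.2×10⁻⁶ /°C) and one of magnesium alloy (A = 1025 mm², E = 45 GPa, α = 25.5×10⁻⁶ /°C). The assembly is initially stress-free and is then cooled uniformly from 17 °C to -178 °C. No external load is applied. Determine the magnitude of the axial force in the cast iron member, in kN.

P ≈ 101 kN (compressive in the cast iron)

The magnesium alloy has the larger α, so on cooling it would change length more than the cast iron if both were free. The rigid plates force a common final length, so the magnesium alloy is put into tension and the cast iron into compression, with equal and opposite forces P (no external load).
Compatibility of the two members (thermal + elastic change equal): (α₁ − α₂)ΔT = P·[1/(A₁E₁) + 1/(A₂E₂)].
|α₁ − α₂|·ΔT = 15.3×10⁻⁶ × 195 = 0.002984.
1/(A₁E₁) + 1/(A₂E₂) = 1/(1150×109×10³) + 1/(1025×45×10³) = 2.966×10⁻⁸ N⁻¹.
P = 0.002984 / 2.966×10⁻⁸ = 100600 N = 100.6 kN.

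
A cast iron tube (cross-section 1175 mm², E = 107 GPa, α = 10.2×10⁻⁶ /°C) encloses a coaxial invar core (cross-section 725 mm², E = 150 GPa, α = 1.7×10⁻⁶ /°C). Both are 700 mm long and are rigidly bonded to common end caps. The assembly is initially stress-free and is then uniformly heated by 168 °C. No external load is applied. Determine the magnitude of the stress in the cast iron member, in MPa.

Equilibrium of a rigid end plate with no external load gives equal and opposite internal forces ±P in the two members. Since α_{cast iron} > α_{invar}, heating drives the cast iron into compression and the invar into tension.
Setting the final lengths equal and cancelling L: (α₁ − α₂)ΔT = P/(A₁E₁) + P/(A₂E₂).
|α₁ − α₂|·ΔT = 8.5×10⁻⁶ × 168 = 0.001428.
1/(A₁E₁) + 1/(A₂E₂) = 1/(1175×107×10³) + 1/(725×150×10³) = 1.715×10⁻⁸ N⁻¹.
P = 0.001428 / 1.715×10⁻⁸ = 83270 N = 83.27 kN.
σ_{cast iron} = P/A₁ = 83270/1175 = 70.87 MPa, compressive.

σ ≈ 70.9 MPa (compressive)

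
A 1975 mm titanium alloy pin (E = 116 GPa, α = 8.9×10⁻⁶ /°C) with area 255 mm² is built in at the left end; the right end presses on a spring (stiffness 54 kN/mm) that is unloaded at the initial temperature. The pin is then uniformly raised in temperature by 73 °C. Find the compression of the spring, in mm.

δ ≈ 0.279 mm

The unrestrained thermal change is αΔT L = 8.9×10⁻⁶ × 73 × 1975 = 1.283 mm.
Let P be the compressive force at the spring. The pin shortens elastically by PL/(AE) and the spring compresses by P/k; together these equal δ_free.
P [ L/(AE) + 1/k ] = δ_free → P [ 1975/(255×116×10³) + 1/(54×10³) ] = 1.283.
P = 1.283 / 8.529×10⁻⁵ = 15050 N.
Spring compression = P/k = 15050/(54×10³) = 0.2786 mm.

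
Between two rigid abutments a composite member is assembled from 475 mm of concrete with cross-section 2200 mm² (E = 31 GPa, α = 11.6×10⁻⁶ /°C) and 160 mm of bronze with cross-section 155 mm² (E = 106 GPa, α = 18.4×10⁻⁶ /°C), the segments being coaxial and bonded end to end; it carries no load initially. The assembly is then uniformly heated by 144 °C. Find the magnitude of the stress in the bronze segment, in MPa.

σ ≈ 470 MPa (compressive)

If the supports were absent, the total length change would be Σ αᵢΔT Lᵢ = 11.6×10⁻⁶×144×475 + 18.4×10⁻⁶×144×160 = 1.217 mm.
The rigid supports impose zero overall length change; the single axial force P common to all segments must satisfy P Σ Lᵢ/(AᵢEᵢ) = δ_free.
The series flexibility is Σ Lᵢ/(AᵢEᵢ) = 475/(2200×31×10³) + 160/(155×106×10³) = 1.67×10⁻⁵ mm/N.
So P = 1.217 / 1.67×10⁻⁵ = 72.88 kN, compressive.
σ_{bronze} = P / A = 72880 / 155 = 470.2 MPa.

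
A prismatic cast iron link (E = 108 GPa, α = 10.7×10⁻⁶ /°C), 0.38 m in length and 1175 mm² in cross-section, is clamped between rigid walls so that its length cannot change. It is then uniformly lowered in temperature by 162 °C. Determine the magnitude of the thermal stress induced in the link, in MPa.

σ ≈ 187 MPa (tensile)

With length fixed, the mechanical strain must cancel the thermal strain αΔT = 10.7×10⁻⁶ × 162 = 1733.4×10⁻⁶.
The stress required to suppress this strain is σ = Eε = 108×10³ × 1733.4×10⁻⁶ = 187.2 MPa, tensile since the link is trying to contract.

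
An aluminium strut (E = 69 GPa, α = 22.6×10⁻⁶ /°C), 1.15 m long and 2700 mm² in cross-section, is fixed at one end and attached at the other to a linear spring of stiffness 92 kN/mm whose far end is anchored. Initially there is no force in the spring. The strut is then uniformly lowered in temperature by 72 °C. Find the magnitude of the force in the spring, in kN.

P ≈ 110 kN

The unrestrained thermal change is αΔT L = 22.6×10⁻⁶ × 72 × 1150 = 1.871 mm.
Let P be the tensile force in the spring. The strut extends elastically by PL/(AE) and the spring stretches by P/k; together these equal δ_free.
So P = δ_free / [L/(AE) + 1/k] = 1.871 / [ 1150/(2700×69×10³) + 1/(92×10³) ].
P = 1.871 / 1.704×10⁻⁵ = 109800 N.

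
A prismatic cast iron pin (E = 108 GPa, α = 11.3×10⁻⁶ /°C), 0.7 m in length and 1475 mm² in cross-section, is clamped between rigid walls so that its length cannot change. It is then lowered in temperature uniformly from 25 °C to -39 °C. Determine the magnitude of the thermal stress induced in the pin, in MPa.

σ ≈ 78.1 MPa (tensile)

The supports are rigid, so the total axial strain is zero. The restrained thermal strain is ε = αΔT = 11.3×10⁻⁶ × 64 = 723.2×10⁻⁶.
σ = EαΔT = 108×10³ × 11.3×10⁻⁶ × 64 = 78.11 MPa (tensile; the pin is trying to contract).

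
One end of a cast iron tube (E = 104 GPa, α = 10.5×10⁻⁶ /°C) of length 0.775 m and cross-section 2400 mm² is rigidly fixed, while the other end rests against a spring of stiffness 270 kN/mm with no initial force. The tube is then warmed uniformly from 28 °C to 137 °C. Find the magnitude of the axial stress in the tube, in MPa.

If the spring were absent the tube would lengthen by αΔT L = 10.5×10⁻⁶ × 109 × 775 = 0.887 mm.
Let P be the compressive force at the spring. The tube shortens elastically by PL/(AE) and the spring compresses by P/k; together these equal δ_free.
P [ L/(AE) + 1/k ] = δ_free → P [ 775/(2400×104×10³) + 1/(270×10³) ] = 0.887.
P = 0.887 / 6.809×10⁻⁶ = 130300 N.
σ = P/A = 130300/2400 = 54.28 MPa.

σ ≈ 54.3 MPa (compressive)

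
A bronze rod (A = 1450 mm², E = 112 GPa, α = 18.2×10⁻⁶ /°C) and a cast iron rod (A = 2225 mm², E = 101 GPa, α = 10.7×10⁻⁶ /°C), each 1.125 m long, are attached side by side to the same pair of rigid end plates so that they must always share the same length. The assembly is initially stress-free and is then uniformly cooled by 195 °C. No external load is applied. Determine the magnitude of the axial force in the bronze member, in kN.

P ≈ 138 kN (tensile in the bronze)

Both members must finish at the same length. With the larger α, the bronze tends to over-contract; the plates restrain it, putting the bronze in tension and the cast iron in compression. With no external load the two internal forces are equal and opposite, magnitude P.
Equating the net (thermal + elastic) strains gives |α₁ − α₂|·ΔT = P·[1/(A₁E₁) + 1/(A₂E₂)].
|α₁ − α₂|·ΔT = 7.5×10⁻⁶ × 195 = 0.001462.
1/(A₁E₁) + 1/(A₂E₂) = 1/(1450×112×10³) + 1/(2225×101×10³) = 1.061×10⁻⁸ N⁻¹.
P = 0.001462 / 1.061×10⁻⁸ = 137900 N = 137.9 kN.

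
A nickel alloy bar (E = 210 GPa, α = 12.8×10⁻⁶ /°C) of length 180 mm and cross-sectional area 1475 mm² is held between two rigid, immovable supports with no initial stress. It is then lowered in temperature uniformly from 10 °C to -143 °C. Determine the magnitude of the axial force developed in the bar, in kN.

With zero net strain, σ = E·αΔT = 210 GPa × 12.8×10⁻⁶ × 153 = 411.3 MPa.
Axial force P = σA = 411.3 × 1475 = 606600 N = 606.6 kN, tensile.

P ≈ 607 kN (tensile)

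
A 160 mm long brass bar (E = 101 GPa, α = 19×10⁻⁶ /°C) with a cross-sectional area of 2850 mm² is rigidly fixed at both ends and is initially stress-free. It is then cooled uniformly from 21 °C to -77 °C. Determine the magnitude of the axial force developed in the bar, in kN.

P ≈ 536 kN (tensile)

Full restraint means ε = 0, so the stress is σ = EαΔT = 101×10³ × 19×10⁻⁶ × 98 = 188.1 MPa.
P = AEαΔT = 2850 × 101×10³ × 19×10⁻⁶ × 98 = 536 kN (tensile).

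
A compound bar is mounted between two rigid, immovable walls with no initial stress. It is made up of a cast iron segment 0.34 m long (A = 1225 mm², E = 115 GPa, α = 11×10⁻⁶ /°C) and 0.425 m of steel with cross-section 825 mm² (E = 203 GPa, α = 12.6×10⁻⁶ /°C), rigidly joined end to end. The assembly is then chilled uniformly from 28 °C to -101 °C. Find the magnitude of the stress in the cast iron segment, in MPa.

σ ≈ 193 MPa (tensile)

With the walls removed the bar would change length by δ_free = Σ αᵢΔT Lᵢ = 11×10⁻⁶×129×340 + 12.6×10⁻⁶×129×425 = 1.173 mm.
The rigid supports impose zero overall length change; the single axial force P common to all segments must satisfy P Σ Lᵢ/(AᵢEᵢ) = δ_free.
Σ Lᵢ/(AᵢEᵢ) = 340/(1225×115×10³) + 425/(825×203×10³) = 4.951×10⁻⁶ mm/N.
P = 1.173 / 4.951×10⁻⁶ = 237000 N = 237 kN, tensile.
σ_{cast iron} = P / A = 237000 / 1225 = 193.4 MPa.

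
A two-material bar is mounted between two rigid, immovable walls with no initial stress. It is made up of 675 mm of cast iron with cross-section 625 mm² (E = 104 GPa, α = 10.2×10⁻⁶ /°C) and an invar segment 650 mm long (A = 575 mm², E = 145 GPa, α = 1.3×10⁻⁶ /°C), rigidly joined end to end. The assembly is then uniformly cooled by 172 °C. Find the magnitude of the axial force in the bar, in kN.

With the walls removed the bar would change length by δ_free = Σ αᵢΔT Lᵢ = 10.2×10⁻⁶×172×675 + 1.3×10⁻⁶×172×650 = 1.33 mm.
The rigid supports impose zero overall length change; the single axial force P common to all segments must satisfy P Σ Lᵢ/(AᵢEᵢ) = δ_free.
The series flexibility is Σ Lᵢ/(AᵢEᵢ) = 675/(625×104×10³) + 650/(575×145×10³) = 1.818×10⁻⁵ mm/N.
P = 1.33 / 1.818×10⁻⁵ = 73130 N = 73.13 kN, tensile.

P ≈ 73.1 kN (tensile)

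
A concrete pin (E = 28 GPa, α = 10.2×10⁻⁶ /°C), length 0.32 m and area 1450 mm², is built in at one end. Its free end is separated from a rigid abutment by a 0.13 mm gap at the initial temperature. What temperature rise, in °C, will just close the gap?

Contact occurs when the free expansion equals the gap: αΔT L = 0.13 mm.
ΔT = 0.13 / (10.2×10⁻⁶ × 320) = 39.83 °C.

ΔT ≈ 39.8 °C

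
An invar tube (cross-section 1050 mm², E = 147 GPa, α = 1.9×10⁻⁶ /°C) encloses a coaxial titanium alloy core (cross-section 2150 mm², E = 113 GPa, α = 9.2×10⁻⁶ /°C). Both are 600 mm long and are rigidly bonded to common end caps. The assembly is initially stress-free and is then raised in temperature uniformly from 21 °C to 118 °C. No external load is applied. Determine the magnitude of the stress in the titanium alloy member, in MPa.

Equilibrium of a rigid end plate with no external load gives equal and opposite internal forces ±P in the two members. Since α_{titanium alloy} > α_{invar}, heating drives the titanium alloy into compression and the invar into tension.
Compatibility of the two members (thermal + elastic change equal): (α₁ − α₂)ΔT = P·[1/(A₁E₁) + 1/(A₂E₂)].
|α₁ − α₂|·ΔT = 7.3×10⁻⁶ × 97 = 0.0007081.
1/(A₁E₁) + 1/(A₂E₂) = 1/(1050×147×10³) + 1/(2150×113×10³) = 1.059×10⁻⁸ N⁻¹.
So P = 0.0007081 / 1.059×10⁻⁸ = 66.83 kN.
σ_{titanium alloy} = P/A₂ = 66830/2150 = 31.09 MPa, compressive.

σ ≈ 31.1 MPa (compressive)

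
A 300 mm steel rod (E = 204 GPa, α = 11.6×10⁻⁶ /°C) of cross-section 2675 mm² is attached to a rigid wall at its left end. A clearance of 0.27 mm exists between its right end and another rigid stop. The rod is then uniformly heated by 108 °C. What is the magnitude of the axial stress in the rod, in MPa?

Unrestrained expansion: δ_free = αΔT L = 11.6×10⁻⁶ × 108 × 300 = 0.3758 mm.
This exceeds the 0.27 mm gap, so the wall pushes back. The portion of expansion that must be recovered elastically is δ_free − gap = 0.3758 − 0.27 = 0.1058 mm.
Compatibility: PL/(AE) = 0.1058 mm, so σ = P/A = E × (0.1058/300) = 71.97 MPa.

σ ≈ 72 MPa (compressive)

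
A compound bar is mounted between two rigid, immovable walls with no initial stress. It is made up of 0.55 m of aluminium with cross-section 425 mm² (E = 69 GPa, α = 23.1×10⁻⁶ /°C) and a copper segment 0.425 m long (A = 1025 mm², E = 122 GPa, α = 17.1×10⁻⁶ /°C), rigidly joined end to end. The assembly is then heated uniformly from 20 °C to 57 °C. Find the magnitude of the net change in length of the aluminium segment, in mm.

With the walls removed the bar would change length by δ_free = Σ αᵢΔT Lᵢ = 23.1×10⁻⁶×37×550 + 17.1×10⁻⁶×37×425 = 0.739 mm.
The walls prevent any net length change, so an axial force P (same in every segment) develops. Compatibility: P · Σ Lᵢ/(AᵢEᵢ) = δ_free.
Σ Lᵢ/(AᵢEᵢ) = 550/(425×69×10³) + 425/(1025×122×10³) = 2.215×10⁻⁵ mm/N.
Hence P = δ_free / Σ(L/AE) = 0.739/2.215×10⁻⁵ = 33.36 kN (compressive).
For the aluminium segment, free thermal change = 23.1×10⁻⁶×37×550 = 0.4701 mm and elastic change from P = 33360×550/(425×69×10³) = 0.6256 mm; these oppose, so the net change is 0.156 mm (segment shortens).

|ΔL| ≈ 0.156 mm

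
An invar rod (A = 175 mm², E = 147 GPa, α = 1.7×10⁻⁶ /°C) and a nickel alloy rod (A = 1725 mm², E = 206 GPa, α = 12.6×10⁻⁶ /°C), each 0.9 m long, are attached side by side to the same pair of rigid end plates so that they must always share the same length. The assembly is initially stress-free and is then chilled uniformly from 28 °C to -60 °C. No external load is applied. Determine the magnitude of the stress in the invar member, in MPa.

The nickel alloy has the larger α, so on cooling it would change length more than the invar if both were free. The rigid plates force a common final length, so the nickel alloy is put into tension and the invar into compression, with equal and opposite forces P (no external load).
Setting the final lengths equal and cancelling L: (α₁ − α₂)ΔT = P/(A₁E₁) + P/(A₂E₂).
|α₁ − α₂|·ΔT = 10.9×10⁻⁶ × 88 = 0.0009592.
1/(A₁E₁) + 1/(A₂E₂) = 1/(175×147×10³) + 1/(1725×206×10³) = 4.169×10⁻⁸ N⁻¹.
So P = 0.0009592 / 4.169×10⁻⁸ = 23.01 kN.
σ_{invar} = P/A₁ = 23010/175 = 131.5 MPa, compressive.

σ ≈ 131 MPa (compressive)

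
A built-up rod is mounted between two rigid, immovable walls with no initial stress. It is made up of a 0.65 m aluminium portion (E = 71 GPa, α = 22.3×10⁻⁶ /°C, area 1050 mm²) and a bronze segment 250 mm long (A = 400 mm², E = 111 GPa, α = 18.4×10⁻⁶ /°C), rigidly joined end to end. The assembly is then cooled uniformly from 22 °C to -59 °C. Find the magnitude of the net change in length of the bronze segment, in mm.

|ΔL| ≈ 0.234 mm

Free thermal contraction of the whole bar: Σ αᵢΔT Lᵢ = 22.3×10⁻⁶×81×650 + 18.4×10⁻⁶×81×250 = 1.547 mm.
The rigid supports impose zero overall length change; the single axial force P common to all segments must satisfy P Σ Lᵢ/(AᵢEᵢ) = δ_free.
Σ Lᵢ/(AᵢEᵢ) = 650/(1050×71×10³) + 250/(400×111×10³) = 1.435×10⁻⁵ mm/N.
So P = 1.547 / 1.435×10⁻⁵ = 107.8 kN, tensile.
For the bronze segment, free thermal change = 18.4×10⁻⁶×81×250 = 0.3726 mm and elastic change from P = 107800×250/(400×111×10³) = 0.6069 mm; these oppose, so the net change is 0.234 mm (segment lengthens).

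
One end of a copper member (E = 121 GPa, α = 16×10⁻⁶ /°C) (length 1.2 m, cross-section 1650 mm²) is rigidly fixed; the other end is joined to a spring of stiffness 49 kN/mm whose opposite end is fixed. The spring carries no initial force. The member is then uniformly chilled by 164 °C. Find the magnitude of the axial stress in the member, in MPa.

The unrestrained thermal change is αΔT L = 16×10⁻⁶ × 164 × 1200 = 3.149 mm.
With a force P in the spring, the elastic change of the member is PL/(AE) and that of the spring is P/k; compatibility requires their sum to equal δ_free.
So P = δ_free / [L/(AE) + 1/k] = 3.149 / [ 1200/(1650×121×10³) + 1/(49×10³) ].
P = 3.149 / 2.642×10⁻⁵ = 119200 N.
σ = P/A = 119200/1650 = 72.24 MPa.

σ ≈ 72.2 MPa (tensile)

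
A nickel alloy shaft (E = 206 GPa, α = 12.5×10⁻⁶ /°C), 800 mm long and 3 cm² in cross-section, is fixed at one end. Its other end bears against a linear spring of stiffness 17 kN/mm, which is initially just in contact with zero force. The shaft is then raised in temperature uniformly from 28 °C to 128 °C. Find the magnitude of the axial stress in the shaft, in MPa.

Free thermal expansion: δ_free = αΔT L = 12.5×10⁻⁶ × 100 × 800 = 1 mm.
With a force P in the spring, the elastic change of the shaft is PL/(AE) and that of the spring is P/k; compatibility requires their sum to equal δ_free.
P [ L/(AE) + 1/k ] = δ_free → P [ 800/(300×206×10³) + 1/(17×10³) ] = 1.
P = 1 / 7.177×10⁻⁵ = 13930 N.
σ = P/A = 13930/300 = 46.45 MPa.

σ ≈ 46.4 MPa (compressive)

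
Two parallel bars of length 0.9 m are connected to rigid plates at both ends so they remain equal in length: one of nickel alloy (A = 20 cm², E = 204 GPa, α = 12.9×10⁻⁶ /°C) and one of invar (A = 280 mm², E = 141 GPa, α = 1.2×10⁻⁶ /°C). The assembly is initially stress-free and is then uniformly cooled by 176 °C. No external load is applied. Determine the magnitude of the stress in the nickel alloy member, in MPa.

σ ≈ 37.1 MPa (tensile)

Equilibrium of a rigid end plate with no external load gives equal and opposite internal forces ±P in the two members. Since α_{nickel alloy} > α_{invar}, cooling drives the nickel alloy into tension and the invar into compression.
Setting the final lengths equal and cancelling L: (α₁ − α₂)ΔT = P/(A₁E₁) + P/(A₂E₂).
|α₁ − α₂|·ΔT = 11.7×10⁻⁶ × 176 = 0.002059.
1/(A₁E₁) + 1/(A₂E₂) = 1/(2000×204×10³) + 1/(280×141×10³) = 2.778×10⁻⁸ N⁻¹.
So P = 0.002059 / 2.778×10⁻⁸ = 74.12 kN.
σ_{nickel alloy} = P/A₁ = 74120/2000 = 37.06 MPa, tensile.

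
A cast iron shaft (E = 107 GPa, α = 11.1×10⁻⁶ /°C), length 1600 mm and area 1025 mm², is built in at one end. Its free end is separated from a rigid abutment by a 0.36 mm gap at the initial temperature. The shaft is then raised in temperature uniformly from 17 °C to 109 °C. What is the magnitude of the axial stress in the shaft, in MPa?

σ ≈ 85.2 MPa (compressive)

Free thermal elongation = αΔT L = 11.1×10⁻⁶ × 92 × 1600 = 1.634 mm.
This exceeds the 0.36 mm gap, so the wall pushes back. The portion of expansion that must be recovered elastically is δ_free − gap = 1.634 − 0.36 = 1.274 mm.
That suppressed elongation corresponds to σ = E·Δ/L = 107×10³ × 1.274/1600 = 85.19 MPa.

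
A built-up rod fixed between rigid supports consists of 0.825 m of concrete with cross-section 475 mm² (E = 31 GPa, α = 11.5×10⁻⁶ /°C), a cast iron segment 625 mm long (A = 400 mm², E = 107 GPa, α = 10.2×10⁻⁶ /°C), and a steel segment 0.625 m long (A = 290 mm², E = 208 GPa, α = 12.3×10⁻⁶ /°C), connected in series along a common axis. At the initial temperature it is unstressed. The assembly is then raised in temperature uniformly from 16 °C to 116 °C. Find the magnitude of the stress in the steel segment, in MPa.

σ ≈ 100 MPa (compressive)

If the supports were absent, the total length change would be Σ αᵢΔT Lᵢ = 11.5×10⁻⁶×100×825 + 10.2×10⁻⁶×100×625 + 12.3×10⁻⁶×100×625 = 2.355 mm.
The rigid supports impose zero overall length change; the single axial force P common to all segments must satisfy P Σ Lᵢ/(AᵢEᵢ) = δ_free.
The series flexibility is Σ Lᵢ/(AᵢEᵢ) = 825/(475×31×10³) + 625/(400×107×10³) + 625/(290×208×10³) = 8.099×10⁻⁵ mm/N.
So P = 2.355 / 8.099×10⁻⁵ = 29.08 kN, compressive.
σ_{steel} = P / A = 29080 / 290 = 100.3 MPa.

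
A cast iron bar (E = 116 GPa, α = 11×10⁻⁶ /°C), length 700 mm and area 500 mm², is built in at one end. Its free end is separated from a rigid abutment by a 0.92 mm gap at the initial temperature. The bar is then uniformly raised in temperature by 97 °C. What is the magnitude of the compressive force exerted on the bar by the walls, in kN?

P ≈ 0 kN

If the wall were absent the bar would grow by αΔT L = 11×10⁻⁶ × 97 × 700 = 0.7469 mm.
Since δ_free = 0.747 mm is less than the 0.92 mm gap, the bar never touches the wall. No axial force develops.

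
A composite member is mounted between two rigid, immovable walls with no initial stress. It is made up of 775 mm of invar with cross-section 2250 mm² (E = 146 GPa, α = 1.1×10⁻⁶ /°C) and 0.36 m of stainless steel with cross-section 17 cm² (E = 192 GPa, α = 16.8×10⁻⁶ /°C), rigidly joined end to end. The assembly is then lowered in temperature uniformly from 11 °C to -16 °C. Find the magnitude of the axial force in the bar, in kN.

Free thermal contraction of the whole bar: Σ αᵢΔT Lᵢ = 1.1×10⁻⁶×27×775 + 16.8×10⁻⁶×27×360 = 0.1863 mm.
The rigid supports impose zero overall length change; the single axial force P common to all segments must satisfy P Σ Lᵢ/(AᵢEᵢ) = δ_free.
The series flexibility is Σ Lᵢ/(AᵢEᵢ) = 775/(2250×146×10³) + 360/(1700×192×10³) = 3.462×10⁻⁶ mm/N.
So P = 0.1863 / 3.462×10⁻⁶ = 53.81 kN, tensile.

P ≈ 53.8 kN (tensile)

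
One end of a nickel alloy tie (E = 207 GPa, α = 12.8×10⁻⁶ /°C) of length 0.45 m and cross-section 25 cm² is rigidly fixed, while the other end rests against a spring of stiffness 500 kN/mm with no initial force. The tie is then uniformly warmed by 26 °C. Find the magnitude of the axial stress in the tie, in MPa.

σ ≈ 20.9 MPa (compressive)

If the spring were absent the tie would lengthen by αΔT L = 12.8×10⁻⁶ × 26 × 450 = 0.1498 mm.
Let P be the compressive force at the spring. The tie shortens elastically by PL/(AE) and the spring compresses by P/k; together these equal δ_free.
P [ L/(AE) + 1/k ] = δ_free → P [ 450/(2500×207×10³) + 1/(500×10³) ] = 0.1498.
P = 0.1498 / 2.87×10⁻⁶ = 52190 N.
σ = P/A = 52190/2500 = 20.88 MPa.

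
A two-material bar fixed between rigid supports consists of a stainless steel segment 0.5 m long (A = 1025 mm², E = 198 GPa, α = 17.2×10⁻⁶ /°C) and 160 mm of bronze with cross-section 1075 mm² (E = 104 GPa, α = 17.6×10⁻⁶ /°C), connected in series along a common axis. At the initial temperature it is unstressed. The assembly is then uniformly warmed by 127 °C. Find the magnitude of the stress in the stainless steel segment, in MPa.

σ ≈ 363 MPa (compressive)

With the walls removed the bar would change length by δ_free = Σ αᵢΔT Lᵢ = 17.2×10⁻⁶×127×500 + 17.6×10⁻⁶×127×160 = 1.45 mm.
The rigid supports impose zero overall length change; the single axial force P common to all segments must satisfy P Σ Lᵢ/(AᵢEᵢ) = δ_free.
Σ Lᵢ/(AᵢEᵢ) = 500/(1025×198×10³) + 160/(1075×104×10³) = 3.895×10⁻⁶ mm/N.
Hence P = δ_free / Σ(L/AE) = 1.45/3.895×10⁻⁶ = 372.2 kN (compressive).
σ_{stainless steel} = P / A = 372200 / 1025 = 363.2 MPa.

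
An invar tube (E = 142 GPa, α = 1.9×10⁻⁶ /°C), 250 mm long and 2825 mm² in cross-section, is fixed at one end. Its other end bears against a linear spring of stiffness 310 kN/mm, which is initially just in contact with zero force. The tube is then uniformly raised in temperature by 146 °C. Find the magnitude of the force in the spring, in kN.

P ≈ 18 kN

If the spring were absent the tube would lengthen by αΔT L = 1.9×10⁻⁶ × 146 × 250 = 0.06935 mm.
Let P be the compressive force at the spring. The tube shortens elastically by PL/(AE) and the spring compresses by P/k; together these equal δ_free.
P [ L/(AE) + 1/k ] = δ_free → P [ 250/(2825×142×10³) + 1/(310×10³) ] = 0.06935.
P = 0.06935 / 3.849×10⁻⁶ = 18020 N.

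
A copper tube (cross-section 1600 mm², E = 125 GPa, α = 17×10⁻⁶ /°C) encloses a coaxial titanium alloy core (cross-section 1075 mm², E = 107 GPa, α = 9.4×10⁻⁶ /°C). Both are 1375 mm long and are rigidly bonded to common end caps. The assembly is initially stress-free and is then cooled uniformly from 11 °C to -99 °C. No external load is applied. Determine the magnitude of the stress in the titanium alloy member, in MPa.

Both members must finish at the same length. With the larger α, the copper tends to over-contract; the plates restrain it, putting the copper in tension and the titanium alloy in compression. With no external load the two internal forces are equal and opposite, magnitude P.
Setting the final lengths equal and cancelling L: (α₁ − α₂)ΔT = P/(A₁E₁) + P/(A₂E₂).
|α₁ − α₂|·ΔT = 7.6×10⁻⁶ × 110 = 0.000836.
1/(A₁E₁) + 1/(A₂E₂) = 1/(1600×125×10³) + 1/(1075×107×10³) = 1.369×10⁻⁸ N⁻¹.
So P = 0.000836 / 1.369×10⁻⁸ = 61.05 kN.
σ_{titanium alloy} = P/A₂ = 61050/1075 = 56.79 MPa, compressive.

σ ≈ 56.8 MPa (compressive)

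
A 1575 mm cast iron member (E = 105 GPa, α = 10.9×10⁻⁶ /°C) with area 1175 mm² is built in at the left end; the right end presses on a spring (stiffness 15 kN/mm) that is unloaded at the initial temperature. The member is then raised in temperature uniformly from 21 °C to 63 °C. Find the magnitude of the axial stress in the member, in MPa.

σ ≈ 7.73 MPa (compressive)

Free thermal expansion: δ_free = αΔT L = 10.9×10⁻⁶ × 42 × 1575 = 0.721 mm.
With a force P in the spring, the elastic change of the member is PL/(AE) and that of the spring is P/k; compatibility requires their sum to equal δ_free.
P [ L/(AE) + 1/k ] = δ_free → P [ 1575/(1175×105×10³) + 1/(15×10³) ] = 0.721.
P = 0.721 / 7.943×10⁻⁵ = 9077 N.
σ = P/A = 9077/1175 = 7.725 MPa.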